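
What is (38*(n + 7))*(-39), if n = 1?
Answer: -11856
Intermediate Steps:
(38*(n + 7))*(-39) = (38*(1 + 7))*(-39) = (38*8)*(-39) = 304*(-39) = -11856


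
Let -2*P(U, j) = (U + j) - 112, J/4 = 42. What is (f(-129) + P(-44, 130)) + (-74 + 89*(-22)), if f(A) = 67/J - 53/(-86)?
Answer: -14577923/7224 ≈ -2018.0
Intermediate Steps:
J = 168 (J = 4*42 = 168)
P(U, j) = 56 - U/2 - j/2 (P(U, j) = -((U + j) - 112)/2 = -(-112 + U + j)/2 = 56 - U/2 - j/2)
f(A) = 7333/7224 (f(A) = 67/168 - 53/(-86) = 67*(1/168) - 53*(-1/86) = 67/168 + 53/86 = 7333/7224)
(f(-129) + P(-44, 130)) + (-74 + 89*(-22)) = (7333/7224 + (56 - ½*(-44) - ½*130)) + (-74 + 89*(-22)) = (7333/7224 + (56 + 22 - 65)) + (-74 - 1958) = (7333/7224 + 13) - 2032 = 101245/7224 - 2032 = -14577923/7224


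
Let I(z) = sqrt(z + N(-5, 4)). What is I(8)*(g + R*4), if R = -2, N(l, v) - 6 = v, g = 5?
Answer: -9*sqrt(2) ≈ -12.728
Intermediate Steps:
N(l, v) = 6 + v
I(z) = sqrt(10 + z) (I(z) = sqrt(z + (6 + 4)) = sqrt(z + 10) = sqrt(10 + z))
I(8)*(g + R*4) = sqrt(10 + 8)*(5 - 2*4) = sqrt(18)*(5 - 8) = (3*sqrt(2))*(-3) = -9*sqrt(2)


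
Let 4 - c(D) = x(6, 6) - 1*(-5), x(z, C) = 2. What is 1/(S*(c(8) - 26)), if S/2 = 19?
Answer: -1/1102 ≈ -0.00090744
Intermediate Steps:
S = 38 (S = 2*19 = 38)
c(D) = -3 (c(D) = 4 - (2 - 1*(-5)) = 4 - (2 + 5) = 4 - 1*7 = 4 - 7 = -3)
1/(S*(c(8) - 26)) = 1/(38*(-3 - 26)) = 1/(38*(-29)) = 1/(-1102) = -1/1102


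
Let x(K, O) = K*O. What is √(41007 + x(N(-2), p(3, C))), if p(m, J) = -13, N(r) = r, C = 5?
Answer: √41033 ≈ 202.57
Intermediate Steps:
√(41007 + x(N(-2), p(3, C))) = √(41007 - 2*(-13)) = √(41007 + 26) = √41033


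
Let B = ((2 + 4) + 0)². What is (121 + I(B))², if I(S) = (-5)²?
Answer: 21316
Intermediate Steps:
B = 36 (B = (6 + 0)² = 6² = 36)
I(S) = 25
(121 + I(B))² = (121 + 25)² = 146² = 21316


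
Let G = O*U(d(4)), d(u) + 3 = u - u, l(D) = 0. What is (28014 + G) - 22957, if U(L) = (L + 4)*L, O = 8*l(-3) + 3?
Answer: 5048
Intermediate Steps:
d(u) = -3 (d(u) = -3 + (u - u) = -3 + 0 = -3)
O = 3 (O = 8*0 + 3 = 0 + 3 = 3)
U(L) = L*(4 + L) (U(L) = (4 + L)*L = L*(4 + L))
G = -9 (G = 3*(-3*(4 - 3)) = 3*(-3*1) = 3*(-3) = -9)
(28014 + G) - 22957 = (28014 - 9) - 22957 = 28005 - 22957 = 5048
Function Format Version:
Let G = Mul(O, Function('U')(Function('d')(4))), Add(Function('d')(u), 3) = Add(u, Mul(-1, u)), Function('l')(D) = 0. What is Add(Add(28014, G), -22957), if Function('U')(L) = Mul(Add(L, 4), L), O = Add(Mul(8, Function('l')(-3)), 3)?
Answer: 5048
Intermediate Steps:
Function('d')(u) = -3 (Function('d')(u) = Add(-3, Add(u, Mul(-1, u))) = Add(-3, 0) = -3)
O = 3 (O = Add(Mul(8, 0), 3) = Add(0, 3) = 3)
Function('U')(L) = Mul(L, Add(4, L)) (Function('U')(L) = Mul(Add(4, L), L) = Mul(L, Add(4, L)))
G = -9 (G = Mul(3, Mul(-3, Add(4, -3))) = Mul(3, Mul(-3, 1)) = Mul(3, -3) = -9)
Add(Add(28014, G), -22957) = Add(Add(28014, -9), -22957) = Add(28005, -22957) = 5048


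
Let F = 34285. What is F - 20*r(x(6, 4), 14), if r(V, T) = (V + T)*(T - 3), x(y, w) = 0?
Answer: 31205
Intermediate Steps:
r(V, T) = (-3 + T)*(T + V) (r(V, T) = (T + V)*(-3 + T) = (-3 + T)*(T + V))
F - 20*r(x(6, 4), 14) = 34285 - 20*(14² - 3*14 - 3*0 + 14*0) = 34285 - 20*(196 - 42 + 0 + 0) = 34285 - 20*154 = 34285 - 1*3080 = 34285 - 3080 = 31205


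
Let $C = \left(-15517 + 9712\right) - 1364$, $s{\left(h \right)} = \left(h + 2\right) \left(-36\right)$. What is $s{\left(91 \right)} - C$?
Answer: $3821$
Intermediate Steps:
$s{\left(h \right)} = -72 - 36 h$ ($s{\left(h \right)} = \left(2 + h\right) \left(-36\right) = -72 - 36 h$)
$C = -7169$ ($C = -5805 - 1364 = -7169$)
$s{\left(91 \right)} - C = \left(-72 - 3276\right) - -7169 = \left(-72 - 3276\right) + 7169 = -3348 + 7169 = 3821$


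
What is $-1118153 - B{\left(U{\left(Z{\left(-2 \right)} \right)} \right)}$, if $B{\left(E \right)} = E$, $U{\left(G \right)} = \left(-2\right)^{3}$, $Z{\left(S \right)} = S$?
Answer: $-1118145$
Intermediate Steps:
$U{\left(G \right)} = -8$
$-1118153 - B{\left(U{\left(Z{\left(-2 \right)} \right)} \right)} = -1118153 - -8 = -1118153 + 8 = -1118145$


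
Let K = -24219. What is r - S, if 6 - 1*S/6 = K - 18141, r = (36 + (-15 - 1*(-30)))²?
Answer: -251595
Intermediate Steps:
r = 2601 (r = (36 + (-15 + 30))² = (36 + 15)² = 51² = 2601)
S = 254196 (S = 36 - 6*(-24219 - 18141) = 36 - 6*(-42360) = 36 + 254160 = 254196)
r - S = 2601 - 1*254196 = 2601 - 254196 = -251595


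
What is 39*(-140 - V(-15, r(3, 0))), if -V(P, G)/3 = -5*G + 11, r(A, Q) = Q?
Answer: -4173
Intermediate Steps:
V(P, G) = -33 + 15*G (V(P, G) = -3*(-5*G + 11) = -3*(11 - 5*G) = -33 + 15*G)
39*(-140 - V(-15, r(3, 0))) = 39*(-140 - (-33 + 15*0)) = 39*(-140 - (-33 + 0)) = 39*(-140 - 1*(-33)) = 39*(-140 + 33) = 39*(-107) = -4173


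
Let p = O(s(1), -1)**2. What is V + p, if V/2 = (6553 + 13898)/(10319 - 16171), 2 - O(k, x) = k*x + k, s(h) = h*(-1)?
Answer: -8747/2926 ≈ -2.9894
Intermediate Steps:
s(h) = -h
O(k, x) = 2 - k - k*x (O(k, x) = 2 - (k*x + k) = 2 - (k + k*x) = 2 + (-k - k*x) = 2 - k - k*x)
V = -20451/2926 (V = 2*((6553 + 13898)/(10319 - 16171)) = 2*(20451/(-5852)) = 2*(20451*(-1/5852)) = 2*(-20451/5852) = -20451/2926 ≈ -6.9894)
p = 4 (p = (2 - (-1) - 1*(-1*1)*(-1))**2 = (2 - 1*(-1) - 1*(-1)*(-1))**2 = (2 + 1 - 1)**2 = 2**2 = 4)
V + p = -20451/2926 + 4 = -8747/2926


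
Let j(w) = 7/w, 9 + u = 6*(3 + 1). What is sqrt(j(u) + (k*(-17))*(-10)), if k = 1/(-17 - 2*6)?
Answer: I*sqrt(1020945)/435 ≈ 2.3228*I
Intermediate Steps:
k = -1/29 (k = 1/(-17 - 12) = 1/(-29) = -1/29 ≈ -0.034483)
u = 15 (u = -9 + 6*(3 + 1) = -9 + 6*4 = -9 + 24 = 15)
sqrt(j(u) + (k*(-17))*(-10)) = sqrt(7/15 - 1/29*(-17)*(-10)) = sqrt(7*(1/15) + (17/29)*(-10)) = sqrt(7/15 - 170/29) = sqrt(-2347/435) = I*sqrt(1020945)/435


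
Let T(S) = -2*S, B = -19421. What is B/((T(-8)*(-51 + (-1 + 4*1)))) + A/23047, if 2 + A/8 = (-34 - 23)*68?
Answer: 423769355/17700096 ≈ 23.942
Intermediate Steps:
A = -31024 (A = -16 + 8*((-34 - 23)*68) = -16 + 8*(-57*68) = -16 + 8*(-3876) = -16 - 31008 = -31024)
B/((T(-8)*(-51 + (-1 + 4*1)))) + A/23047 = -19421*1/(16*(-51 + (-1 + 4*1))) - 31024/23047 = -19421*1/(16*(-51 + (-1 + 4))) - 31024*1/23047 = -19421*1/(16*(-51 + 3)) - 31024/23047 = -19421/(16*(-48)) - 31024/23047 = -19421/(-768) - 31024/23047 = -19421*(-1/768) - 31024/23047 = 19421/768 - 31024/23047 = 423769355/17700096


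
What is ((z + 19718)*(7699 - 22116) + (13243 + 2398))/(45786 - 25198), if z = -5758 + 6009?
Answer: -71969358/5147 ≈ -13983.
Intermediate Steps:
z = 251
((z + 19718)*(7699 - 22116) + (13243 + 2398))/(45786 - 25198) = ((251 + 19718)*(7699 - 22116) + (13243 + 2398))/(45786 - 25198) = (19969*(-14417) + 15641)/20588 = (-287893073 + 15641)*(1/20588) = -287877432*1/20588 = -71969358/5147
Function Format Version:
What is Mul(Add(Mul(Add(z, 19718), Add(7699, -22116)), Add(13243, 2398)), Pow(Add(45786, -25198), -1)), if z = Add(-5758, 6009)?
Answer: Rational(-71969358, 5147) ≈ -13983.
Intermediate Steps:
z = 251
Mul(Add(Mul(Add(z, 19718), Add(7699, -22116)), Add(13243, 2398)), Pow(Add(45786, -25198), -1)) = Mul(Add(Mul(Add(251, 19718), Add(7699, -22116)), Add(13243, 2398)), Pow(Add(45786, -25198), -1)) = Mul(Add(Mul(19969, -14417), 15641), Pow(20588, -1)) = Mul(Add(-287893073, 15641), Rational(1, 20588)) = Mul(-287877432, Rational(1, 20588)) = Rational(-71969358, 5147)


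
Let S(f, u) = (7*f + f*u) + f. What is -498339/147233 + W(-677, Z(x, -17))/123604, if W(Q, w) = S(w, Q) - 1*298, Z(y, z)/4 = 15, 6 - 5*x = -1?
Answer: -33775250905/9099293866 ≈ -3.7119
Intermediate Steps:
x = 7/5 (x = 6/5 - 1/5*(-1) = 6/5 + 1/5 = 7/5 ≈ 1.4000)
S(f, u) = 8*f + f*u
Z(y, z) = 60 (Z(y, z) = 4*15 = 60)
W(Q, w) = -298 + w*(8 + Q) (W(Q, w) = w*(8 + Q) - 1*298 = w*(8 + Q) - 298 = -298 + w*(8 + Q))
-498339/147233 + W(-677, Z(x, -17))/123604 = -498339/147233 + (-298 + 60*(8 - 677))/123604 = -498339*1/147233 + (-298 + 60*(-669))*(1/123604) = -498339/147233 + (-298 - 40140)*(1/123604) = -498339/147233 - 40438*1/123604 = -498339/147233 - 20219/61802 = -33775250905/9099293866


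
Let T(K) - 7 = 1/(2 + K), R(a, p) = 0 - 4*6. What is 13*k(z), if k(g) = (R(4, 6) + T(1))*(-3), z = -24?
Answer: 650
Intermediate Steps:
R(a, p) = -24 (R(a, p) = 0 - 24 = -24)
T(K) = 7 + 1/(2 + K)
k(g) = 50 (k(g) = (-24 + (15 + 7*1)/(2 + 1))*(-3) = (-24 + (15 + 7)/3)*(-3) = (-24 + (⅓)*22)*(-3) = (-24 + 22/3)*(-3) = -50/3*(-3) = 50)
13*k(z) = 13*50 = 650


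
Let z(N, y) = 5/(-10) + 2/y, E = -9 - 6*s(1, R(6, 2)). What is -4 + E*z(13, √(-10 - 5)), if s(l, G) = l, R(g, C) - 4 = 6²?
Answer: 7/2 + 2*I*√15 ≈ 3.5 + 7.746*I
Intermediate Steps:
R(g, C) = 40 (R(g, C) = 4 + 6² = 4 + 36 = 40)
E = -15 (E = -9 - 6*1 = -9 - 6 = -15)
z(N, y) = -½ + 2/y (z(N, y) = 5*(-⅒) + 2/y = -½ + 2/y)
-4 + E*z(13, √(-10 - 5)) = -4 - 15*(4 - √(-10 - 5))/(2*(√(-10 - 5))) = -4 - 15*(4 - √(-15))/(2*(√(-15))) = -4 - 15*(4 - I*√15)/(2*(I*√15)) = -4 - 15*(-I*√15/15)*(4 - I*√15)/2 = -4 - (-1)*I*√15*(4 - I*√15)/2 = -4 + I*√15*(4 - I*√15)/2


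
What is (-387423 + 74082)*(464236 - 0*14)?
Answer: -145464172476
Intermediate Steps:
(-387423 + 74082)*(464236 - 0*14) = -313341*(464236 - 18669*0) = -313341*(464236 + 0) = -313341*464236 = -145464172476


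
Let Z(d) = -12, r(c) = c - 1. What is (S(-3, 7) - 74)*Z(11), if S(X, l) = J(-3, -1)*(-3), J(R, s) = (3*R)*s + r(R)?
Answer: 1068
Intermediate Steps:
r(c) = -1 + c
J(R, s) = -1 + R + 3*R*s (J(R, s) = (3*R)*s + (-1 + R) = 3*R*s + (-1 + R) = -1 + R + 3*R*s)
S(X, l) = -15 (S(X, l) = (-1 - 3 + 3*(-3)*(-1))*(-3) = (-1 - 3 + 9)*(-3) = 5*(-3) = -15)
(S(-3, 7) - 74)*Z(11) = (-15 - 74)*(-12) = -89*(-12) = 1068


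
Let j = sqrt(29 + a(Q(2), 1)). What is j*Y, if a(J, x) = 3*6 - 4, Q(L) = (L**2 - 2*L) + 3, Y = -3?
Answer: -3*sqrt(43) ≈ -19.672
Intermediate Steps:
Q(L) = 3 + L**2 - 2*L
a(J, x) = 14 (a(J, x) = 18 - 4 = 14)
j = sqrt(43) (j = sqrt(29 + 14) = sqrt(43) ≈ 6.5574)
j*Y = sqrt(43)*(-3) = -3*sqrt(43)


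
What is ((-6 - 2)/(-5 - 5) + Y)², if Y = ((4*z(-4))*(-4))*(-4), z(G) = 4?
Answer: 1648656/25 ≈ 65946.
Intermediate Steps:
Y = 256 (Y = ((4*4)*(-4))*(-4) = (16*(-4))*(-4) = -64*(-4) = 256)
((-6 - 2)/(-5 - 5) + Y)² = ((-6 - 2)/(-5 - 5) + 256)² = (-8/(-10) + 256)² = (-⅒*(-8) + 256)² = (⅘ + 256)² = (1284/5)² = 1648656/25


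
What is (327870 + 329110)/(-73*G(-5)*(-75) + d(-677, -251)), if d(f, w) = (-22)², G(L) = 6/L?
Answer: -328490/3043 ≈ -107.95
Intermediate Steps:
d(f, w) = 484
(327870 + 329110)/(-73*G(-5)*(-75) + d(-677, -251)) = (327870 + 329110)/(-438/(-5)*(-75) + 484) = 656980/(-438*(-1)/5*(-75) + 484) = 656980/(-73*(-6/5)*(-75) + 484) = 656980/((438/5)*(-75) + 484) = 656980/(-6570 + 484) = 656980/(-6086) = 656980*(-1/6086) = -328490/3043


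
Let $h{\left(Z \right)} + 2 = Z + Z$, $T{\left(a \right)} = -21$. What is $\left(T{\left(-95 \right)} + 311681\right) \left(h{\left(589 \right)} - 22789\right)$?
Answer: $-6735907580$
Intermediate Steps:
$h{\left(Z \right)} = -2 + 2 Z$ ($h{\left(Z \right)} = -2 + \left(Z + Z\right) = -2 + 2 Z$)
$\left(T{\left(-95 \right)} + 311681\right) \left(h{\left(589 \right)} - 22789\right) = \left(-21 + 311681\right) \left(\left(-2 + 2 \cdot 589\right) - 22789\right) = 311660 \left(\left(-2 + 1178\right) - 22789\right) = 311660 \left(1176 - 22789\right) = 311660 \left(-21613\right) = -6735907580$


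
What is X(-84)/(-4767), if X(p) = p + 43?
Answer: 41/4767 ≈ 0.0086008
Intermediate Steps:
X(p) = 43 + p
X(-84)/(-4767) = (43 - 84)/(-4767) = -41*(-1/4767) = 41/4767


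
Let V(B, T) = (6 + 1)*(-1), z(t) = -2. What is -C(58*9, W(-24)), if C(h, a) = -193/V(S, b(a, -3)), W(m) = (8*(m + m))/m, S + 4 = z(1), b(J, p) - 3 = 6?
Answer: -193/7 ≈ -27.571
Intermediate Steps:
b(J, p) = 9 (b(J, p) = 3 + 6 = 9)
S = -6 (S = -4 - 2 = -6)
V(B, T) = -7 (V(B, T) = 7*(-1) = -7)
W(m) = 16 (W(m) = (8*(2*m))/m = (16*m)/m = 16)
C(h, a) = 193/7 (C(h, a) = -193/(-7) = -193*(-1/7) = 193/7)
-C(58*9, W(-24)) = -1*193/7 = -193/7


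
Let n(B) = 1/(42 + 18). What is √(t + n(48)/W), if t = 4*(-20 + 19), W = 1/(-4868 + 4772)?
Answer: 2*I*√35/5 ≈ 2.3664*I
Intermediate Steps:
n(B) = 1/60
W = -1/96 (W = 1/(-96) = -1/96 ≈ -0.010417)
t = -4 (t = 4*(-1) = -4)
√(t + n(48)/W) = √(-4 + 1/(60*(-1/96))) = √(-4 + (1/60)*(-96)) = √(-4 - 8/5) = √(-28/5) = 2*I*√35/5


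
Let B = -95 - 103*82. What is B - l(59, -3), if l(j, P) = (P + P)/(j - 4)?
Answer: -469749/55 ≈ -8540.9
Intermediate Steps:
l(j, P) = 2*P/(-4 + j) (l(j, P) = (2*P)/(-4 + j) = 2*P/(-4 + j))
B = -8541 (B = -95 - 8446 = -8541)
B - l(59, -3) = -8541 - 2*(-3)/(-4 + 59) = -8541 - 2*(-3)/55 = -8541 - 1*(-6/55) = -8541 + 6/55 = -469749/55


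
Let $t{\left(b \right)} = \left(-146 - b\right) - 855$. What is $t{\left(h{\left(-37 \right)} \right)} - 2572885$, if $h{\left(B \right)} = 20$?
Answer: $-2573906$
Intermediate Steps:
$t{\left(b \right)} = -1001 - b$
$t{\left(h{\left(-37 \right)} \right)} - 2572885 = \left(-1001 - 20\right) - 2572885 = -1021 - 2572885 = -2573906$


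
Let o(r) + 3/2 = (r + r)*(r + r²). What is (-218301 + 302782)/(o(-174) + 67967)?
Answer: -168962/20815061 ≈ -0.0081173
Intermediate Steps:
o(r) = -3/2 + 2*r*(r + r²) (o(r) = -3/2 + (r + r)*(r + r²) = -3/2 + (2*r)*(r + r²) = -3/2 + 2*r*(r + r²))
(-218301 + 302782)/(o(-174) + 67967) = (-218301 + 302782)/((-3/2 + 2*(-174)² + 2*(-174)³) + 67967) = 84481/((-3/2 + 2*30276 + 2*(-5268024)) + 67967) = 84481/((-3/2 + 60552 - 10536048) + 67967) = 84481/(-20950995/2 + 67967) = 84481/(-20815061/2) = 84481*(-2/20815061) = -168962/20815061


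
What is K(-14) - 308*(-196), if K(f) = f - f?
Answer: 60368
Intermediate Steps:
K(f) = 0
K(-14) - 308*(-196) = 0 - 308*(-196) = 0 + 60368 = 60368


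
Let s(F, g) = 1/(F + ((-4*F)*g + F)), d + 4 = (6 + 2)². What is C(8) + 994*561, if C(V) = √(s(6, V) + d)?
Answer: 557634 + √53995/30 ≈ 5.5764e+5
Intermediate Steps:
d = 60 (d = -4 + (6 + 2)² = -4 + 8² = -4 + 64 = 60)
s(F, g) = 1/(2*F - 4*F*g) (s(F, g) = 1/(F + (-4*F*g + F)) = 1/(F + (F - 4*F*g)) = 1/(2*F - 4*F*g))
C(V) = √(60 - 1/(12*(-1 + 2*V))) (C(V) = √(-½/(6*(-1 + 2*V)) + 60) = √(-½*⅙/(-1 + 2*V) + 60) = √(-1/(12*(-1 + 2*V)) + 60) = √(60 - 1/(12*(-1 + 2*V))))
C(8) + 994*561 = √(60 - 1/(12*(-1 + 2*8))) + 994*561 = √(60 - 1/(12*(-1 + 16))) + 557634 = √(60 - 1/12/15) + 557634 = √(60 - 1/12*1/15) + 557634 = √(60 - 1/180) + 557634 = √(10799/180) + 557634 = √53995/30 + 557634 = 557634 + √53995/30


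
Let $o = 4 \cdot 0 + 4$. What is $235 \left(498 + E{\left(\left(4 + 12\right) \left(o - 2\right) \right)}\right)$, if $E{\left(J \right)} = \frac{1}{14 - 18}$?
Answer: $\frac{467885}{4} \approx 1.1697 \cdot 10^{5}$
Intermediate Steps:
$o = 4$ ($o = 0 + 4 = 4$)
$E{\left(J \right)} = - \frac{1}{4}$ ($E{\left(J \right)} = \frac{1}{-4} = - \frac{1}{4}$)
$235 \left(498 + E{\left(\left(4 + 12\right) \left(o - 2\right) \right)}\right) = 235 \left(498 - \frac{1}{4}\right) = 235 \cdot \frac{1991}{4} = \frac{467885}{4}$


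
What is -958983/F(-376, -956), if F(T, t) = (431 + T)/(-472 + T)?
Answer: 813217584/55 ≈ 1.4786e+7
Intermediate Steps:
F(T, t) = (431 + T)/(-472 + T)
-958983/F(-376, -956) = -958983*(-472 - 376)/(431 - 376) = -958983/(55/(-848)) = -958983/((-1/848*55)) = -958983/(-55/848) = -958983*(-848/55) = 813217584/55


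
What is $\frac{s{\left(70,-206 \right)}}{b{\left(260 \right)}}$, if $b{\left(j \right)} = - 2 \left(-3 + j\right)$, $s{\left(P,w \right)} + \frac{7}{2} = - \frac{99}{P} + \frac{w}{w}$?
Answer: $\frac{137}{17990} \approx 0.0076153$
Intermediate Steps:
$s{\left(P,w \right)} = - \frac{5}{2} - \frac{99}{P}$ ($s{\left(P,w \right)} = - \frac{7}{2} + \left(- \frac{99}{P} + \frac{w}{w}\right) = - \frac{7}{2} + \left(- \frac{99}{P} + 1\right) = - \frac{7}{2} + \left(1 - \frac{99}{P}\right) = - \frac{5}{2} - \frac{99}{P}$)
$b{\left(j \right)} = 6 - 2 j$
$\frac{s{\left(70,-206 \right)}}{b{\left(260 \right)}} = \frac{- \frac{5}{2} - \frac{99}{70}}{6 - 520} = \frac{- \frac{5}{2} - \frac{99}{70}}{-514} = \left(- \frac{137}{35}\right) \left(- \frac{1}{514}\right) = \frac{137}{17990}$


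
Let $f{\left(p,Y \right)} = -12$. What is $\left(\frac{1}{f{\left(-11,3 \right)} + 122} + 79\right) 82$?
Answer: $\frac{356331}{55} \approx 6478.7$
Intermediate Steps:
$\left(\frac{1}{f{\left(-11,3 \right)} + 122} + 79\right) 82 = \left(\frac{1}{-12 + 122} + 79\right) 82 = \left(\frac{1}{110} + 79\right) 82 = \frac{8691}{110} \cdot 82 = \frac{356331}{55}$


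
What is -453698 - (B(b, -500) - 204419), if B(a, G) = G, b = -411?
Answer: -248779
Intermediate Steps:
-453698 - (B(b, -500) - 204419) = -453698 - (-500 - 204419) = -453698 - 1*(-204919) = -453698 + 204919 = -248779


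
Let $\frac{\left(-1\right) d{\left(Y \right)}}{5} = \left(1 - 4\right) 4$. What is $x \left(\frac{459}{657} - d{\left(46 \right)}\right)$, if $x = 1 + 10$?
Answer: $- \frac{47619}{73} \approx -652.32$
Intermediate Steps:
$x = 11$
$d{\left(Y \right)} = 60$ ($d{\left(Y \right)} = - 5 \left(1 - 4\right) 4 = - 5 \left(\left(-3\right) 4\right) = \left(-5\right) \left(-12\right) = 60$)
$x \left(\frac{459}{657} - d{\left(46 \right)}\right) = 11 \left(\frac{459}{657} - 60\right) = 11 \left(459 \cdot \frac{1}{657} - 60\right) = 11 \left(\frac{51}{73} - 60\right) = 11 \left(- \frac{4329}{73}\right) = - \frac{47619}{73}$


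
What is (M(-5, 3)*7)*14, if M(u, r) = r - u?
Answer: 784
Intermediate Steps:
(M(-5, 3)*7)*14 = ((3 - 1*(-5))*7)*14 = ((3 + 5)*7)*14 = (8*7)*14 = 56*14 = 784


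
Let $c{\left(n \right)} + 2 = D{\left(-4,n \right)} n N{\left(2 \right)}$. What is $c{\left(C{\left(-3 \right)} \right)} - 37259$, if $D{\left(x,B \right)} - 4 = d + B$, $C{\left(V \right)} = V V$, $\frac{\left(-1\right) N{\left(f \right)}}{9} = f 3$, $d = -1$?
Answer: $-43093$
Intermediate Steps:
$N{\left(f \right)} = - 27 f$ ($N{\left(f \right)} = - 9 f 3 = - 9 \cdot 3 f = - 27 f$)
$C{\left(V \right)} = V^{2}$
$D{\left(x,B \right)} = 3 + B$ ($D{\left(x,B \right)} = 4 + \left(-1 + B\right) = 3 + B$)
$c{\left(n \right)} = -2 - 54 n \left(3 + n\right)$ ($c{\left(n \right)} = -2 + \left(3 + n\right) n \left(\left(-27\right) 2\right) = -2 + n \left(3 + n\right) \left(-54\right) = -2 - 54 n \left(3 + n\right)$)
$c{\left(C{\left(-3 \right)} \right)} - 37259 = \left(-2 - 54 \left(-3\right)^{2} \left(3 + \left(-3\right)^{2}\right)\right) - 37259 = \left(-2 - 486 \left(3 + 9\right)\right) - 37259 = \left(-2 - 486 \cdot 12\right) - 37259 = \left(-2 - 5832\right) - 37259 = -5834 - 37259 = -43093$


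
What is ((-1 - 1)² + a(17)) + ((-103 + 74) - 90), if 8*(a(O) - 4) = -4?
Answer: -223/2 ≈ -111.50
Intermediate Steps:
a(O) = 7/2 (a(O) = 4 + (⅛)*(-4) = 4 - ½ = 7/2)
((-1 - 1)² + a(17)) + ((-103 + 74) - 90) = ((-1 - 1)² + 7/2) + ((-103 + 74) - 90) = ((-2)² + 7/2) + (-29 - 90) = (4 + 7/2) - 119 = 15/2 - 119 = -223/2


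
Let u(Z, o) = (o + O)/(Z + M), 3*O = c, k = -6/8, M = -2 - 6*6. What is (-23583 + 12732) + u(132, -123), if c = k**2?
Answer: -16321869/1504 ≈ -10852.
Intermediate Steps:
M = -38 (M = -2 - 36 = -38)
k = -3/4 (k = -6*1/8 = -3/4 ≈ -0.75000)
c = 9/16 (c = (-3/4)**2 = 9/16 ≈ 0.56250)
O = 3/16 (O = (1/3)*(9/16) = 3/16 ≈ 0.18750)
u(Z, o) = (3/16 + o)/(-38 + Z) (u(Z, o) = (o + 3/16)/(Z - 38) = (3/16 + o)/(-38 + Z))
(-23583 + 12732) + u(132, -123) = (-23583 + 12732) + (3/16 - 123)/(-38 + 132) = -10851 - 1965/16/94 = -10851 + (1/94)*(-1965/16) = -10851 - 1965/1504 = -16321869/1504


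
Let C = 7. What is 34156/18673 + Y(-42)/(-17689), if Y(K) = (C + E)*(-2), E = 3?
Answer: 604558944/330306697 ≈ 1.8303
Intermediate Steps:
Y(K) = -20 (Y(K) = (7 + 3)*(-2) = 10*(-2) = -20)
34156/18673 + Y(-42)/(-17689) = 34156/18673 - 20/(-17689) = 34156*(1/18673) - 20*(-1/17689) = 34156/18673 + 20/17689 = 604558944/330306697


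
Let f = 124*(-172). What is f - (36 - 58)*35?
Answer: -20558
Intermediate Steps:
f = -21328
f - (36 - 58)*35 = -21328 - (36 - 58)*35 = -21328 - (-22)*35 = -21328 - 1*(-770) = -21328 + 770 = -20558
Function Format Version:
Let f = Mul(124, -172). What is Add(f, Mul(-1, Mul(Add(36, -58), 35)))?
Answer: -20558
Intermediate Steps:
f = -21328
Add(f, Mul(-1, Mul(Add(36, -58), 35))) = Add(-21328, Mul(-1, Mul(Add(36, -58), 35))) = Add(-21328, Mul(-1, Mul(-22, 35))) = Add(-21328, Mul(-1, -770)) = Add(-21328, 770) = -20558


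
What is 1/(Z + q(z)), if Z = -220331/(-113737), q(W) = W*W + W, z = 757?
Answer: 113737/65263193353 ≈ 1.7427e-6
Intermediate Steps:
q(W) = W + W² (q(W) = W² + W = W + W²)
Z = 220331/113737 (Z = -220331*(-1/113737) = 220331/113737 ≈ 1.9372)
1/(Z + q(z)) = 1/(220331/113737 + 757*(1 + 757)) = 1/(220331/113737 + 757*758) = 1/(220331/113737 + 573806) = 1/(65263193353/113737) = 113737/65263193353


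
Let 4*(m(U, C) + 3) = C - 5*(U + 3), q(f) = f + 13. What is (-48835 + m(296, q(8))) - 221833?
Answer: -542079/2 ≈ -2.7104e+5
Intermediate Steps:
q(f) = 13 + f
m(U, C) = -27/4 - 5*U/4 + C/4 (m(U, C) = -3 + (C - 5*(U + 3))/4 = -3 + (C - 5*(3 + U))/4 = -3 + (C - (15 + 5*U))/4 = -3 + (C + (-15 - 5*U))/4 = -3 + (-15 + C - 5*U)/4 = -3 + (-15/4 - 5*U/4 + C/4) = -27/4 - 5*U/4 + C/4)
(-48835 + m(296, q(8))) - 221833 = (-48835 + (-27/4 - 5/4*296 + (13 + 8)/4)) - 221833 = (-48835 + (-27/4 - 370 + (¼)*21)) - 221833 = (-48835 + (-27/4 - 370 + 21/4)) - 221833 = (-48835 - 743/2) - 221833 = -98413/2 - 221833 = -542079/2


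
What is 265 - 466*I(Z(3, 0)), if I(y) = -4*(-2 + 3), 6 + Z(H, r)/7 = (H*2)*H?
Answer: 2129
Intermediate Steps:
Z(H, r) = -42 + 14*H² (Z(H, r) = -42 + 7*((H*2)*H) = -42 + 7*((2*H)*H) = -42 + 7*(2*H²) = -42 + 14*H²)
I(y) = -4 (I(y) = -4*1 = -4)
265 - 466*I(Z(3, 0)) = 265 - 466*(-4) = 265 + 1864 = 2129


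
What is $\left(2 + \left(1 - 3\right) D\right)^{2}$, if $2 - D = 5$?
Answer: $64$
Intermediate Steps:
$D = -3$ ($D = 2 - 5 = -3$)
$\left(2 + \left(1 - 3\right) D\right)^{2} = \left(2 + \left(1 - 3\right) \left(-3\right)\right)^{2} = \left(2 - -6\right)^{2} = \left(2 + 6\right)^{2} = 8^{2} = 64$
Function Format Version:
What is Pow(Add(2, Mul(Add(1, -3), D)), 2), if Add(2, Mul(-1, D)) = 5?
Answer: 64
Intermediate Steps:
D = -3 (D = Add(2, Mul(-1, 5)) = Add(2, -5) = -3)
Pow(Add(2, Mul(Add(1, -3), D)), 2) = Pow(Add(2, Mul(Add(1, -3), -3)), 2) = Pow(Add(2, Mul(-2, -3)), 2) = Pow(Add(2, 6), 2) = Pow(8, 2) = 64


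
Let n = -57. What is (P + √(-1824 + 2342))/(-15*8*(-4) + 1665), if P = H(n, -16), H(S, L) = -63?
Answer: -21/715 + √518/2145 ≈ -0.018760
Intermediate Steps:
P = -63
(P + √(-1824 + 2342))/(-15*8*(-4) + 1665) = (-63 + √(-1824 + 2342))/(-15*8*(-4) + 1665) = (-63 + √518)/(-120*(-4) + 1665) = (-63 + √518)/(480 + 1665) = (-63 + √518)/2145 = (-63 + √518)*(1/2145) = -21/715 + √518/2145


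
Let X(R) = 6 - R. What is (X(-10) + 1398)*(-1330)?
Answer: -1880620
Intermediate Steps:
(X(-10) + 1398)*(-1330) = ((6 - 1*(-10)) + 1398)*(-1330) = ((6 + 10) + 1398)*(-1330) = (16 + 1398)*(-1330) = 1414*(-1330) = -1880620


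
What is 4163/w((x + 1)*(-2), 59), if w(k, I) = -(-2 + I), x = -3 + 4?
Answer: -4163/57 ≈ -73.035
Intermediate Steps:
x = 1
w(k, I) = 2 - I
4163/w((x + 1)*(-2), 59) = 4163/(2 - 1*59) = 4163/(2 - 59) = 4163/(-57) = 4163*(-1/57) = -4163/57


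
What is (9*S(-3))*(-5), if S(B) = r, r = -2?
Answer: 90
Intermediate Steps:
S(B) = -2
(9*S(-3))*(-5) = (9*(-2))*(-5) = -18*(-5) = 90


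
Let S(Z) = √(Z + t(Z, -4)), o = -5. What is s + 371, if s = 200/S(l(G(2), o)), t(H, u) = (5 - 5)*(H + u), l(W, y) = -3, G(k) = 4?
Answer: 371 - 200*I*√3/3 ≈ 371.0 - 115.47*I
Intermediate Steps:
t(H, u) = 0 (t(H, u) = 0*(H + u) = 0)
S(Z) = √Z (S(Z) = √(Z + 0) = √Z)
s = -200*I*√3/3 (s = 200/(√(-3)) = 200/((I*√3)) = 200*(-I*√3/3) = -200*I*√3/3 ≈ -115.47*I)
s + 371 = -200*I*√3/3 + 371 = 371 - 200*I*√3/3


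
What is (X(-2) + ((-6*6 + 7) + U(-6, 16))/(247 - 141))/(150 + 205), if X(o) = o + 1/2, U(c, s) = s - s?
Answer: -94/18815 ≈ -0.0049960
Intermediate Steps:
U(c, s) = 0
X(o) = ½ + o (X(o) = o + ½ = ½ + o)
(X(-2) + ((-6*6 + 7) + U(-6, 16))/(247 - 141))/(150 + 205) = ((½ - 2) + ((-6*6 + 7) + 0)/(247 - 141))/(150 + 205) = (-3/2 + ((-36 + 7) + 0)/106)/355 = (-3/2 + (-29 + 0)*(1/106))*(1/355) = (-3/2 - 29*1/106)*(1/355) = (-3/2 - 29/106)*(1/355) = -94/53*1/355 = -94/18815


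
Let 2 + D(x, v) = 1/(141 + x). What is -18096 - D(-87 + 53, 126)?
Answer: -1936059/107 ≈ -18094.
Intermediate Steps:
D(x, v) = -2 + 1/(141 + x)
-18096 - D(-87 + 53, 126) = -18096 - (-281 - 2*(-87 + 53))/(141 + (-87 + 53)) = -18096 - (-281 - 2*(-34))/(141 - 34) = -18096 - (-281 + 68)/107 = -18096 - (-213)/107 = -18096 - 1*(-213/107) = -18096 + 213/107 = -1936059/107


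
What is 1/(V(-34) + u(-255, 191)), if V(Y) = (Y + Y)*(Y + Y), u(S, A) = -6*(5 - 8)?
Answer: 1/4642 ≈ 0.00021542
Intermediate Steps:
u(S, A) = 18 (u(S, A) = -6*(-3) = 18)
V(Y) = 4*Y² (V(Y) = (2*Y)*(2*Y) = 4*Y²)
1/(V(-34) + u(-255, 191)) = 1/(4*(-34)² + 18) = 1/(4*1156 + 18) = 1/(4624 + 18) = 1/4642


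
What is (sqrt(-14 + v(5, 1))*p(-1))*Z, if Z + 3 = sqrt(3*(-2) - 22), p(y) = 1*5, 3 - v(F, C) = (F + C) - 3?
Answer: -70*sqrt(2) - 15*I*sqrt(14) ≈ -98.995 - 56.125*I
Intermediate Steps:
v(F, C) = 6 - C - F (v(F, C) = 3 - ((F + C) - 3) = 3 - ((C + F) - 3) = 3 - (-3 + C + F) = 3 + (3 - C - F) = 6 - C - F)
p(y) = 5
Z = -3 + 2*I*sqrt(7) (Z = -3 + sqrt(3*(-2) - 22) = -3 + sqrt(-6 - 22) = -3 + sqrt(-28) = -3 + 2*I*sqrt(7) ≈ -3.0 + 5.2915*I)
(sqrt(-14 + v(5, 1))*p(-1))*Z = (sqrt(-14 + (6 - 1*1 - 1*5))*5)*(-3 + 2*I*sqrt(7)) = (sqrt(-14 + (6 - 1 - 5))*5)*(-3 + 2*I*sqrt(7)) = (sqrt(-14 + 0)*5)*(-3 + 2*I*sqrt(7)) = (sqrt(-14)*5)*(-3 + 2*I*sqrt(7)) = ((I*sqrt(14))*5)*(-3 + 2*I*sqrt(7)) = (5*I*sqrt(14))*(-3 + 2*I*sqrt(7)) = 5*I*sqrt(14)*(-3 + 2*I*sqrt(7))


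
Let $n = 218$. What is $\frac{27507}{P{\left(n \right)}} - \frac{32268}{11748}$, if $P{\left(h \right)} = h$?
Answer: $\frac{26343151}{213422} \approx 123.43$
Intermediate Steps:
$\frac{27507}{P{\left(n \right)}} - \frac{32268}{11748} = \frac{27507}{218} - \frac{32268}{11748} = 27507 \cdot \frac{1}{218} - \frac{2689}{979} = \frac{27507}{218} - \frac{2689}{979} = \frac{26343151}{213422}$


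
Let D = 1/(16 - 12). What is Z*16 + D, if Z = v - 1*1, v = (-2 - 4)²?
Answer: 2241/4 ≈ 560.25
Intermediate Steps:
v = 36 (v = (-6)² = 36)
Z = 35 (Z = 36 - 1*1 = 36 - 1 = 35)
D = ¼ (D = 1/4 = ¼ ≈ 0.25000)
Z*16 + D = 35*16 + ¼ = 560 + ¼ = 2241/4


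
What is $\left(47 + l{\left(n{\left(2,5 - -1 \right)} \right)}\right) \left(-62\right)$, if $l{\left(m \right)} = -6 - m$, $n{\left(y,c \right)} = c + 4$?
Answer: $-1922$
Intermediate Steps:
$n{\left(y,c \right)} = 4 + c$
$\left(47 + l{\left(n{\left(2,5 - -1 \right)} \right)}\right) \left(-62\right) = \left(47 - \left(15 + 1\right)\right) \left(-62\right) = \left(47 - 16\right) \left(-62\right) = 31 \left(-62\right) = -1922$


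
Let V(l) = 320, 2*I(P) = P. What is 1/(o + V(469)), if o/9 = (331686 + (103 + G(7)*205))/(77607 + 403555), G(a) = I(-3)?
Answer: 962324/313910347 ≈ 0.0030656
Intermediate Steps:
I(P) = P/2
G(a) = -3/2 (G(a) = (½)*(-3) = -3/2)
o = 5966667/962324 (o = 9*((331686 + (103 - 3/2*205))/(77607 + 403555)) = 9*((331686 + (103 - 615/2))/481162) = 9*((331686 - 409/2)*(1/481162)) = 9*((662963/2)*(1/481162)) = 9*(662963/962324) = 5966667/962324 ≈ 6.2003)
1/(o + V(469)) = 1/(5966667/962324 + 320) = 1/(313910347/962324) = 962324/313910347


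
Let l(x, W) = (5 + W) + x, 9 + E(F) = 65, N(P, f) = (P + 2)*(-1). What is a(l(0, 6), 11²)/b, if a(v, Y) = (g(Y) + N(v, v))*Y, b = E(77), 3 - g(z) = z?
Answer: -15851/56 ≈ -283.05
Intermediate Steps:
N(P, f) = -2 - P (N(P, f) = (2 + P)*(-1) = -2 - P)
g(z) = 3 - z
E(F) = 56 (E(F) = -9 + 65 = 56)
l(x, W) = 5 + W + x
b = 56
a(v, Y) = Y*(1 - Y - v) (a(v, Y) = ((3 - Y) + (-2 - v))*Y = (1 - Y - v)*Y = Y*(1 - Y - v))
a(l(0, 6), 11²)/b = (11²*(1 - 1*11² - (5 + 6 + 0)))/56 = (121*(1 - 1*121 - 1*11))*(1/56) = (121*(1 - 121 - 11))*(1/56) = (121*(-131))*(1/56) = -15851*1/56 = -15851/56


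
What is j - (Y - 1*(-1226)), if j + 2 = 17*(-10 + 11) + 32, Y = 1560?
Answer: -2739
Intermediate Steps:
j = 47 (j = -2 + (17*(-10 + 11) + 32) = -2 + (17*1 + 32) = -2 + (17 + 32) = -2 + 49 = 47)
j - (Y - 1*(-1226)) = 47 - (1560 - 1*(-1226)) = 47 - (1560 + 1226) = 47 - 1*2786 = 47 - 2786 = -2739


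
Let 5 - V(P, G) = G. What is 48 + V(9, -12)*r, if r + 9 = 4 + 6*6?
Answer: 575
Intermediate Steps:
V(P, G) = 5 - G
r = 31 (r = -9 + (4 + 6*6) = -9 + (4 + 36) = -9 + 40 = 31)
48 + V(9, -12)*r = 48 + (5 - 1*(-12))*31 = 48 + (5 + 12)*31 = 48 + 17*31 = 48 + 527 = 575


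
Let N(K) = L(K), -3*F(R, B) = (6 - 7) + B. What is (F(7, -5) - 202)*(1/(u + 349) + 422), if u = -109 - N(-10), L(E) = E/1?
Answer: -422004/5 ≈ -84401.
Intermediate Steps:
F(R, B) = ⅓ - B/3 (F(R, B) = -((6 - 7) + B)/3 = -(-1 + B)/3 = ⅓ - B/3)
L(E) = E (L(E) = E*1 = E)
N(K) = K
u = -99 (u = -109 - 1*(-10) = -109 + 10 = -99)
(F(7, -5) - 202)*(1/(u + 349) + 422) = ((⅓ - ⅓*(-5)) - 202)*(1/(-99 + 349) + 422) = ((⅓ + 5/3) - 202)*(1/250 + 422) = (2 - 202)*(1/250 + 422) = -200*105501/250 = -422004/5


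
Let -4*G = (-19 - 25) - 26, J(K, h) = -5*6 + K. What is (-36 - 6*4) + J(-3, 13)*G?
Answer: -1275/2 ≈ -637.50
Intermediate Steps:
J(K, h) = -30 + K
G = 35/2 (G = -((-19 - 25) - 26)/4 = -(-44 - 26)/4 = -¼*(-70) = 35/2 ≈ 17.500)
(-36 - 6*4) + J(-3, 13)*G = (-36 - 6*4) + (-30 - 3)*(35/2) = (-36 - 24) - 33*35/2 = -60 - 1155/2 = -1275/2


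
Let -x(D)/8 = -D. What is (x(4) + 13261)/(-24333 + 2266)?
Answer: -13293/22067 ≈ -0.60239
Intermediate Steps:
x(D) = 8*D (x(D) = -(-8)*D = 8*D)
(x(4) + 13261)/(-24333 + 2266) = (8*4 + 13261)/(-24333 + 2266) = (32 + 13261)/(-22067) = 13293*(-1/22067) = -13293/22067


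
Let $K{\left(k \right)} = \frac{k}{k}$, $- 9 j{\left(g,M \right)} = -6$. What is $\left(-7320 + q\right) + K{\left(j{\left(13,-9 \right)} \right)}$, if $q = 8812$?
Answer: $1493$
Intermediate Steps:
$j{\left(g,M \right)} = \frac{2}{3}$ ($j{\left(g,M \right)} = \left(- \frac{1}{9}\right) \left(-6\right) = \frac{2}{3}$)
$K{\left(k \right)} = 1$
$\left(-7320 + q\right) + K{\left(j{\left(13,-9 \right)} \right)} = \left(-7320 + 8812\right) + 1 = 1492 + 1 = 1493$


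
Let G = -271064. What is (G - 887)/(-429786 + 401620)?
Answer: 271951/28166 ≈ 9.6553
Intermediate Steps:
(G - 887)/(-429786 + 401620) = (-271064 - 887)/(-429786 + 401620) = -271951/(-28166) = -271951*(-1/28166) = 271951/28166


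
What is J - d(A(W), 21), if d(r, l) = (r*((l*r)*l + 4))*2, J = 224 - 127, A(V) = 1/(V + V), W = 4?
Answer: 2631/32 ≈ 82.219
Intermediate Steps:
A(V) = 1/(2*V)
J = 97
d(r, l) = 2*r*(4 + r*l²) (d(r, l) = (r*(r*l² + 4))*2 = (r*(4 + r*l²))*2 = 2*r*(4 + r*l²))
J - d(A(W), 21) = 97 - 2*(½)/4*(4 + ((½)/4)*21²) = 97 - 2*(½)*(¼)*(4 + ((½)*(¼))*441) = 97 - 2*(4 + (⅛)*441)/8 = 97 - 2*(4 + 441/8)/8 = 97 - 2*473/(8*8) = 97 - 1*473/32 = 97 - 473/32 = 2631/32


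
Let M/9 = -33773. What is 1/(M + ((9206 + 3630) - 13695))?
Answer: -1/304816 ≈ -3.2807e-6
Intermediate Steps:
M = -303957 (M = 9*(-33773) = -303957)
1/(M + ((9206 + 3630) - 13695)) = 1/(-303957 + ((9206 + 3630) - 13695)) = 1/(-303957 + (12836 - 13695)) = 1/(-303957 - 859) = 1/(-304816) = -1/304816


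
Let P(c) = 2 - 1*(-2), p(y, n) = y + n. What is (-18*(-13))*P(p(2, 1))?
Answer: 936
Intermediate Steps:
p(y, n) = n + y
P(c) = 4 (P(c) = 2 + 2 = 4)
(-18*(-13))*P(p(2, 1)) = -18*(-13)*4 = 234*4 = 936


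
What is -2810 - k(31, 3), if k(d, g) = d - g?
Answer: -2838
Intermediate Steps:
-2810 - k(31, 3) = -2810 - (31 - 1*3) = -2810 - (31 - 3) = -2810 - 1*28 = -2810 - 28 = -2838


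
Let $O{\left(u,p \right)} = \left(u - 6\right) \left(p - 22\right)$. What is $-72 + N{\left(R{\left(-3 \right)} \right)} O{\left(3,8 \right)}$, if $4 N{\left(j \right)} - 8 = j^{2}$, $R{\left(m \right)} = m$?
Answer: $\frac{213}{2} \approx 106.5$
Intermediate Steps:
$O{\left(u,p \right)} = \left(-22 + p\right) \left(-6 + u\right)$ ($O{\left(u,p \right)} = \left(-6 + u\right) \left(-22 + p\right) = \left(-22 + p\right) \left(-6 + u\right)$)
$N{\left(j \right)} = 2 + \frac{j^{2}}{4}$
$-72 + N{\left(R{\left(-3 \right)} \right)} O{\left(3,8 \right)} = -72 + \left(2 + \frac{\left(-3\right)^{2}}{4}\right) \left(132 - 66 - 48 + 8 \cdot 3\right) = -72 + \left(2 + \frac{1}{4} \cdot 9\right) \left(132 - 66 - 48 + 24\right) = -72 + \left(2 + \frac{9}{4}\right) 42 = -72 + \frac{17}{4} \cdot 42 = -72 + \frac{357}{2} = \frac{213}{2}$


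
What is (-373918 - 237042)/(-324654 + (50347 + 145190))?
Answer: 610960/129117 ≈ 4.7318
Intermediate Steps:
(-373918 - 237042)/(-324654 + (50347 + 145190)) = -610960/(-324654 + 195537) = -610960/(-129117) = -610960*(-1/129117) = 610960/129117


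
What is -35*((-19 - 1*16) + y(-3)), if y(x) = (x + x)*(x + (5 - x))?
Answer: 2275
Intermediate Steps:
y(x) = 10*x (y(x) = (2*x)*5 = 10*x)
-35*((-19 - 1*16) + y(-3)) = -35*((-19 - 1*16) + 10*(-3)) = -35*((-19 - 16) - 30) = -35*(-35 - 30) = -35*(-65) = 2275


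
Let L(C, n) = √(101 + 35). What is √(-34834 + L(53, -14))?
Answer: √(-34834 + 2*√34) ≈ 186.61*I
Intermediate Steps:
L(C, n) = 2*√34 (L(C, n) = √136 = 2*√34)
√(-34834 + L(53, -14)) = √(-34834 + 2*√34)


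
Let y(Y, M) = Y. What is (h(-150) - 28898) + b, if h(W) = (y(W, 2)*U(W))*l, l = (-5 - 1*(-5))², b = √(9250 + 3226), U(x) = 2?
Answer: -28898 + 2*√3119 ≈ -28786.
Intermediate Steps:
b = 2*√3119 (b = √12476 = 2*√3119 ≈ 111.70)
l = 0 (l = (-5 + 5)² = 0² = 0)
h(W) = 0 (h(W) = (W*2)*0 = (2*W)*0 = 0)
(h(-150) - 28898) + b = (0 - 28898) + 2*√3119 = -28898 + 2*√3119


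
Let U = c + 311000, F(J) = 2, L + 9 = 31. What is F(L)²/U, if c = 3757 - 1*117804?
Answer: 4/196953 ≈ 2.0309e-5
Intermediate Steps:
L = 22 (L = -9 + 31 = 22)
c = -114047 (c = 3757 - 117804 = -114047)
U = 196953 (U = -114047 + 311000 = 196953)
F(L)²/U = 2²/196953 = 4*(1/196953) = 4/196953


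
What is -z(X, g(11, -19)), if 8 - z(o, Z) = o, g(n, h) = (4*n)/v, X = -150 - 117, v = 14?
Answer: -275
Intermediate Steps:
X = -267
g(n, h) = 2*n/7 (g(n, h) = (4*n)/14 = (4*n)*(1/14) = 2*n/7)
z(o, Z) = 8 - o
-z(X, g(11, -19)) = -(8 - 1*(-267)) = -(8 + 267) = -1*275 = -275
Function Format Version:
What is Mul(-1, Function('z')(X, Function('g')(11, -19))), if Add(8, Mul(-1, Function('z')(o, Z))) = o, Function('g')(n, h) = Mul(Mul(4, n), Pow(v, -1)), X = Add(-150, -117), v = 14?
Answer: -275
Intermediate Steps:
X = -267
Function('g')(n, h) = Mul(Rational(2, 7), n) (Function('g')(n, h) = Mul(Mul(4, n), Pow(14, -1)) = Mul(Mul(4, n), Rational(1, 14)) = Mul(Rational(2, 7), n))
Function('z')(o, Z) = Add(8, Mul(-1, o))
Mul(-1, Function('z')(X, Function('g')(11, -19))) = Mul(-1, Add(8, Mul(-1, -267))) = Mul(-1, Add(8, 267)) = Mul(-1, 275) = -275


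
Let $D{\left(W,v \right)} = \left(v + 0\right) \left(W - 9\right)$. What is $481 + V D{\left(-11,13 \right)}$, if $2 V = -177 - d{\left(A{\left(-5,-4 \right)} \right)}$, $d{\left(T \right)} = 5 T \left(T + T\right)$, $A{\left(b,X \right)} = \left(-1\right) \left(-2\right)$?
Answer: $28691$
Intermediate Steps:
$A{\left(b,X \right)} = 2$
$d{\left(T \right)} = 10 T^{2}$ ($d{\left(T \right)} = 5 T 2 T = 10 T^{2}$)
$D{\left(W,v \right)} = v \left(-9 + W\right)$
$V = - \frac{217}{2}$ ($V = \frac{-177 - 10 \cdot 2^{2}}{2} = \frac{-177 - 10 \cdot 4}{2} = \frac{-177 - 40}{2} = \frac{1}{2} \left(-217\right) = - \frac{217}{2} \approx -108.5$)
$481 + V D{\left(-11,13 \right)} = 481 - \frac{217 \cdot 13 \left(-9 - 11\right)}{2} = 481 - \frac{217 \cdot 13 \left(-20\right)}{2} = 481 - -28210 = 481 + 28210 = 28691$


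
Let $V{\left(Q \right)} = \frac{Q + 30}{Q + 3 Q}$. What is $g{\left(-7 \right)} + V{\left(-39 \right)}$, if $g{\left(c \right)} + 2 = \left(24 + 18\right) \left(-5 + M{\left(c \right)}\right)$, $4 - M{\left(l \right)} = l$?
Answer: $\frac{13003}{52} \approx 250.06$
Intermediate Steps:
$M{\left(l \right)} = 4 - l$
$V{\left(Q \right)} = \frac{30 + Q}{4 Q}$
$g{\left(c \right)} = -44 - 42 c$ ($g{\left(c \right)} = -2 + \left(24 + 18\right) \left(-5 - \left(-4 + c\right)\right) = -2 + 42 \left(-1 - c\right) = -2 - \left(42 + 42 c\right) = -44 - 42 c$)
$g{\left(-7 \right)} + V{\left(-39 \right)} = \left(-44 - -294\right) + \frac{30 - 39}{4 \left(-39\right)} = \left(-44 + 294\right) + \frac{1}{4} \left(- \frac{1}{39}\right) \left(-9\right) = 250 + \frac{3}{52} = \frac{13003}{52}$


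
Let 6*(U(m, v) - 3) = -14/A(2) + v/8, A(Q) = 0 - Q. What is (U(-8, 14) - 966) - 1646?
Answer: -62581/24 ≈ -2607.5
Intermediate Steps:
A(Q) = -Q
U(m, v) = 25/6 + v/48 (U(m, v) = 3 + (-14/((-1*2)) + v/8)/6 = 3 + (-14/(-2) + v*(⅛))/6 = 3 + (-14*(-½) + v/8)/6 = 3 + (7 + v/8)/6 = 3 + (7/6 + v/48) = 25/6 + v/48)
(U(-8, 14) - 966) - 1646 = ((25/6 + (1/48)*14) - 966) - 1646 = ((25/6 + 7/24) - 966) - 1646 = (107/24 - 966) - 1646 = -23077/24 - 1646 = -62581/24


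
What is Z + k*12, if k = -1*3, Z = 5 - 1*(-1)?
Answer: -30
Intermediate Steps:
Z = 6 (Z = 5 + 1 = 6)
k = -3
Z + k*12 = 6 - 3*12 = 6 - 36 = -30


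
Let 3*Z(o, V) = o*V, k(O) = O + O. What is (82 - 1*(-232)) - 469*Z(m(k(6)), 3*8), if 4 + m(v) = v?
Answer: -29702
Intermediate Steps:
k(O) = 2*O
m(v) = -4 + v
Z(o, V) = V*o/3 (Z(o, V) = (o*V)/3 = (V*o)/3 = V*o/3)
(82 - 1*(-232)) - 469*Z(m(k(6)), 3*8) = (82 - 1*(-232)) - 469*3*8*(-4 + 2*6)/3 = (82 + 232) - 469*24*(-4 + 12)/3 = 314 - 469*24*8/3 = 314 - 469*64 = 314 - 30016 = -29702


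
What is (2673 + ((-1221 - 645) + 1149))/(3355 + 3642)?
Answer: 1956/6997 ≈ 0.27955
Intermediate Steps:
(2673 + ((-1221 - 645) + 1149))/(3355 + 3642) = (2673 + (-1866 + 1149))/6997 = (2673 - 717)*(1/6997) = 1956*(1/6997) = 1956/6997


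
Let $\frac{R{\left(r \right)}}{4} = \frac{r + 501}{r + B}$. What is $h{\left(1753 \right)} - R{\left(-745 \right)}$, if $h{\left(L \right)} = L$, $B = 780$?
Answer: $\frac{62331}{35} \approx 1780.9$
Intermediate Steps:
$R{\left(r \right)} = \frac{4 \left(501 + r\right)}{780 + r}$ ($R{\left(r \right)} = 4 \frac{r + 501}{r + 780} = 4 \frac{501 + r}{780 + r} = \frac{4 \left(501 + r\right)}{780 + r}$)
$h{\left(1753 \right)} - R{\left(-745 \right)} = 1753 - \frac{4 \left(501 - 745\right)}{780 - 745} = 1753 - 4 \cdot \frac{1}{35} \left(-244\right) = 1753 - - \frac{976}{35} = 1753 + \frac{976}{35} = \frac{62331}{35}$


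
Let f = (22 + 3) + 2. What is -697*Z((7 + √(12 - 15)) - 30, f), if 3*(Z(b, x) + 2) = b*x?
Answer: 145673 - 6273*I*√3 ≈ 1.4567e+5 - 10865.0*I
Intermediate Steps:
f = 27 (f = 25 + 2 = 27)
Z(b, x) = -2 + b*x/3 (Z(b, x) = -2 + (b*x)/3 = -2 + b*x/3)
-697*Z((7 + √(12 - 15)) - 30, f) = -697*(-2 + (⅓)*((7 + √(12 - 15)) - 30)*27) = -697*(-2 + (⅓)*((7 + √(-3)) - 30)*27) = -697*(-2 + (⅓)*((7 + I*√3) - 30)*27) = -697*(-2 + (⅓)*(-23 + I*√3)*27) = -697*(-2 + (-207 + 9*I*√3)) = -697*(-209 + 9*I*√3) = 145673 - 6273*I*√3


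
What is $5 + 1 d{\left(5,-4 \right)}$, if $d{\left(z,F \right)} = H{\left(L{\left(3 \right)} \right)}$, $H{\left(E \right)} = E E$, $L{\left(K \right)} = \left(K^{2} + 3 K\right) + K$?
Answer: $446$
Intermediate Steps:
$L{\left(K \right)} = K^{2} + 4 K$
$H{\left(E \right)} = E^{2}$
$d{\left(z,F \right)} = 441$ ($d{\left(z,F \right)} = \left(3 \left(4 + 3\right)\right)^{2} = \left(3 \cdot 7\right)^{2} = 21^{2} = 441$)
$5 + 1 d{\left(5,-4 \right)} = 5 + 1 \cdot 441 = 5 + 441 = 446$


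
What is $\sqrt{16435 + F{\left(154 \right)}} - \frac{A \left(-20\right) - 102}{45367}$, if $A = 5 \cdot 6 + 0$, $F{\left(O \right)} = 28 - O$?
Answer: $\frac{702}{45367} + \sqrt{16309} \approx 127.72$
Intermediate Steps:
$A = 30$ ($A = 30 + 0 = 30$)
$\sqrt{16435 + F{\left(154 \right)}} - \frac{A \left(-20\right) - 102}{45367} = \sqrt{16435 + \left(28 - 154\right)} - \frac{30 \left(-20\right) - 102}{45367} = \sqrt{16435 + \left(28 - 154\right)} - \left(-600 - 102\right) \frac{1}{45367} = \sqrt{16435 - 126} - \left(-702\right) \frac{1}{45367} = \sqrt{16309} - - \frac{702}{45367} = \sqrt{16309} + \frac{702}{45367} = \frac{702}{45367} + \sqrt{16309}$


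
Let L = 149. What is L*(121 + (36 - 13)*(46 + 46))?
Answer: 333313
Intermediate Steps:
L*(121 + (36 - 13)*(46 + 46)) = 149*(121 + (36 - 13)*(46 + 46)) = 149*(121 + 23*92) = 149*(121 + 2116) = 149*2237 = 333313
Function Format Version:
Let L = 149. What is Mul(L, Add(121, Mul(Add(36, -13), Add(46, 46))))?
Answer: 333313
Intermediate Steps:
Mul(L, Add(121, Mul(Add(36, -13), Add(46, 46)))) = Mul(149, Add(121, Mul(Add(36, -13), Add(46, 46)))) = Mul(149, Add(121, Mul(23, 92))) = Mul(149, Add(121, 2116)) = Mul(149, 2237) = 333313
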